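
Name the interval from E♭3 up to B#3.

Counting letters E–F–G–A–B gives a fifth.
Eb→B# = 9 semitones, 2 wider than the perfect fifth (7), so doubly augmented.

doubly augmented fifth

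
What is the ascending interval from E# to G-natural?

diminished third

Counting letters E–F–G gives a third.
E#→G = 2 semitones, 2 narrower than the major third (4), so diminished.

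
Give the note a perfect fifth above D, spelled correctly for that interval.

A

D up a perfect fifth is A, so the target letter is A.
From D, a perfect fifth is 7 semitones up: A.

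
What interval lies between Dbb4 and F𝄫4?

minor third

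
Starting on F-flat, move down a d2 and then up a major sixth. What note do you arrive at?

C#

A diminished second down from Fb is E (letter E, 0 semitones down).
A major sixth up from E is C# (letter C, 9 semitones up).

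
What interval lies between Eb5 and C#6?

Counting letters E–F–G–A–B–C gives a sixth.
Eb→C# = 10 semitones, 1 wider than the major sixth (9), so augmented.

augmented sixth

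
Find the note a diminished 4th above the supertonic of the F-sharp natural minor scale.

The supertonic of F# natural minor is G#.
A diminished fourth (4 semitones) above G# lands on the letter C, giving C.

C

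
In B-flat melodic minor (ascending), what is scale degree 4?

Eb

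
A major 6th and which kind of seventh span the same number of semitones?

diminished

A major sixth spans 9 semitones.
A seventh spanning 9 semitones is diminished (the major seventh is 11).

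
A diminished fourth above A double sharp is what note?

D#

A fourth above A lands on the letter D.
A diminished fourth spans 4 semitones, so A## moves to pitch class 3. On the letter D that is D#.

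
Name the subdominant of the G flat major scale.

Degree 4 takes the letter 3 steps above G, which is C.
In major, degree 4 sits 5 semitones above the tonic. Gb + 5 semitones is pitch class 11, spelled on C as Cb.

Cb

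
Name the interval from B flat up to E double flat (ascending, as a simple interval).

diminished fourth

Counting letters B–C–D–E gives a fourth.
Bb→Ebb = 4 semitones, 1 narrower than the perfect fourth (5), so diminished.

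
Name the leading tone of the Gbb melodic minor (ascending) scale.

Fb

Degree 7 takes the letter 6 steps above G, which is F.
In melodic minor (ascending), degree 7 sits 11 semitones above the tonic. Gbb + 11 semitones is pitch class 4, spelled on F as Fb.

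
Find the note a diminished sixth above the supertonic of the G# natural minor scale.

F

The supertonic of G# natural minor is A#.
A diminished sixth (7 semitones) above A# lands on the letter F, giving F.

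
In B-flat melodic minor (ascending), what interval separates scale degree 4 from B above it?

Scale degree 4 of Bb melodic minor (ascending) is Eb.
Eb up to B: letters E→B make it a fifth; 8 semitones makes it augmented.

augmented fifth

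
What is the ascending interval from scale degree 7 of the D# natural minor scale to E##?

augmented third

Scale degree 7 of D# natural minor is C#.
C# up to E##: letters C→E make it a third; 5 semitones makes it augmented.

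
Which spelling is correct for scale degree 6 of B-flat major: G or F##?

G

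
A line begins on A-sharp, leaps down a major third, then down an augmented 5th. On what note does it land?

Bb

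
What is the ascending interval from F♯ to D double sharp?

augmented sixth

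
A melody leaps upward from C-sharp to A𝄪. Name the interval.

augmented sixth

Counting letters C–D–E–F–G–A gives a sixth.
C#→A## = 10 semitones, 1 wider than the major sixth (9), so augmented.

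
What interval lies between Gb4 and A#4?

doubly augmented second

The letter names run G→A, a span of 1 letter step, so the interval is some kind of second.
Gb to A# is 4 semitones. A major second is 2, so 4 makes it doubly augmented.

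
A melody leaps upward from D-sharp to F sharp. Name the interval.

Counting letters D–E–F gives a third.
D#→F# = 3 semitones, 1 narrower than the major third (4), so minor.

minor third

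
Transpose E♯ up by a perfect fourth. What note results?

A#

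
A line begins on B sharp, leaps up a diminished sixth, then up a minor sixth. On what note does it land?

A diminished sixth up from B# is G (letter G, 7 semitones up).
A minor sixth up from G is Eb (letter E, 8 semitones up).

Eb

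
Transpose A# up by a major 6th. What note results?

A sixth above A lands on the letter F.
A major sixth spans 9 semitones, so A# moves to pitch class 7. On the letter F that is F##.

F##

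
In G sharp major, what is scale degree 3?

Degree 3 takes the letter 2 steps above G, which is B.
In major, degree 3 sits 4 semitones above the tonic. G# + 4 semitones is pitch class 0, spelled on B as B#.

B#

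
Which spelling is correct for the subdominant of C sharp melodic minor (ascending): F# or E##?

F#

Each scale degree takes a distinct letter name. Degree 4 of a scale on C must use the letter F.
F# and E## are enharmonically the same pitch, but only F# uses the letter F, so it is the correct spelling here.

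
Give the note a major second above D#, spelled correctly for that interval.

E#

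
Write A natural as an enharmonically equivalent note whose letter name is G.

G##

Plain G sits 2 semitones below A, so on the letter G the same pitch needs a double sharp: G##.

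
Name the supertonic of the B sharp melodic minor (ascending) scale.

Degree 2 takes the letter 1 step above B, which is C.
In melodic minor (ascending), degree 2 sits 2 semitones above the tonic. B# + 2 semitones is pitch class 2, spelled on C as C##.

C##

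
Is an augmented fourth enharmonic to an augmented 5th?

An augmented fourth spans 6 semitones; an augmented fifth spans 8.
The spans differ, so they are not enharmonic equivalents.

No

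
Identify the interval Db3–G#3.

Counting letters D–E–F–G gives a fourth.
Db→G# = 7 semitones, 2 wider than the perfect fourth (5), so doubly augmented.

doubly augmented fourth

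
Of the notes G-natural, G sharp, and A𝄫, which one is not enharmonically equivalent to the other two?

In 12-tone equal temperament, enharmonic equivalents share a pitch class. G is pitch class 7; G# is pitch class 8; Abb is pitch class 7.
G and Abb share pitch class 7, while G# is pitch class 8.

G#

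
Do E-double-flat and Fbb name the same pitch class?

Ebb is pitch class 2; Fbb is pitch class 3.
The pitch classes differ (2 vs. 3), so they are not enharmonic equivalents.

No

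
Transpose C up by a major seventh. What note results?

B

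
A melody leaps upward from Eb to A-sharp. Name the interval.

doubly augmented fourth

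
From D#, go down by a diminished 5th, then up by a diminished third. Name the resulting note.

B

A diminished fifth down from D# is G## (letter G, 6 semitones down).
A diminished third up from G## is B (letter B, 2 semitones up).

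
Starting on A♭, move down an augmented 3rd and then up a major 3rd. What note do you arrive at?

Abb

An augmented third down from Ab is Fbb (letter F, 5 semitones down).
A major third up from Fbb is Abb (letter A, 4 semitones up).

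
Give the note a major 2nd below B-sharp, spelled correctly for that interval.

A#

B down a major second is A, so the target letter is A.
From B#, a major second is 2 semitones down: A#.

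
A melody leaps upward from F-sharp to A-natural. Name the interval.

minor third

The letter names run F→A, a span of 2 letter steps, so the interval is some kind of third.
F# to A is 3 semitones. A major third is 4, so 3 makes it minor.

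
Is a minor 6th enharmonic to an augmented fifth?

Yes

A minor sixth spans 8 semitones; an augmented fifth spans 8.
They are enharmonically equivalent.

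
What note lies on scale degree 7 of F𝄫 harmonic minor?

Degree 7 takes the letter 6 steps above F, which is E.
In harmonic minor, degree 7 sits 11 semitones above the tonic. Fbb + 11 semitones is pitch class 2, spelled on E as Ebb.

Ebb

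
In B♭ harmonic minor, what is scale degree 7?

The Bb harmonic minor scale runs Bb C Db Eb F Gb A.
Degree 7 is A.

A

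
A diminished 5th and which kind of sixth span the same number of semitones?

doubly diminished

A diminished fifth spans 6 semitones.
A sixth spanning 6 semitones is doubly diminished (the major sixth is 9).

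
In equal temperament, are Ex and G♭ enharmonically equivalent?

Yes

E## is pitch class 6; Gb is pitch class 6.
All spellings map to pitch class 6, so they are enharmonically equivalent.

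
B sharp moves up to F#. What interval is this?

diminished fifth

The letter names run B→F, a span of 4 letter steps, so the interval is some kind of fifth.
B# to F# is 6 semitones. A perfect fifth is 7, so 6 makes it diminished.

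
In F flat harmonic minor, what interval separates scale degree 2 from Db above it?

perfect fifth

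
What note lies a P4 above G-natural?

A fourth above G lands on the letter C.
A perfect fourth spans 5 semitones, so G moves to pitch class 0. On the letter C that is C.

C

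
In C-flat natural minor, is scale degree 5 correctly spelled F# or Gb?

Each scale degree takes a distinct letter name. Degree 5 of a scale on C must use the letter G.
Gb and F# are enharmonically the same pitch, but only Gb uses the letter G, so it is the correct spelling here.

Gb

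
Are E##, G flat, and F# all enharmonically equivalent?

Yes

E## is pitch class 6; Gb is pitch class 6; F# is pitch class 6.
All spellings map to pitch class 6, so they are enharmonically equivalent.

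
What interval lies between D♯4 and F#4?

minor third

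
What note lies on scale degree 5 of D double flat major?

The Dbb major scale runs Dbb Ebb Fb Gbb Abb Bbb Cb.
Degree 5 is Abb.

Abb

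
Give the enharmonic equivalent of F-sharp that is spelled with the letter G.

F# is pitch class 6. The letter G alone is pitch class 7.
To reach pitch class 6 from G requires an offset of -1 semitone, i.e. flat: Gb.

Gb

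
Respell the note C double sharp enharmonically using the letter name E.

C## is pitch class 2. The letter E alone is pitch class 4.
To reach pitch class 2 from E requires an offset of -2 semitones, i.e. double flat: Ebb.

Ebb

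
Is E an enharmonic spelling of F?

No

E is pitch class 4; F is pitch class 5.
The pitch classes differ (4 vs. 5), so they are not enharmonic equivalents.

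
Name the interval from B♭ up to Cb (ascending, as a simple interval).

Counting letters B–C gives a second.
Bb→Cb = 1 semitone, 1 narrower than the major second (2), so minor.

minor second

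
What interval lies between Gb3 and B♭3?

major third

The letter names run G→B, a span of 2 letter steps, so the interval is some kind of third.
Gb to Bb is 4 semitones. A major third is 4, so 4 makes it major.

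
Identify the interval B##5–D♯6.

diminished third

The letter names run B→D, a span of 2 letter steps, so the interval is some kind of third.
B## to D# is 2 semitones. A major third is 4, so 2 makes it diminished.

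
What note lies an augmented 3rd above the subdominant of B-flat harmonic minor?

The subdominant of Bb harmonic minor is Eb.
An augmented third (5 semitones) above Eb lands on the letter G, giving G#.

G#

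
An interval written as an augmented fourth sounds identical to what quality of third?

doubly augmented

An augmented fourth spans 6 semitones.
A third spanning 6 semitones is doubly augmented (the major third is 4).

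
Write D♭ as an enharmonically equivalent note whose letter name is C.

C#

Db is pitch class 1. The letter C alone is pitch class 0.
To reach pitch class 1 from C requires an offset of +1 semitone, i.e. sharp: C#.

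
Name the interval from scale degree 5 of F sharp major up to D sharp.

Scale degree 5 of F# major is C#.
C# up to D#: letters C→D make it a second; 2 semitones makes it major.

major second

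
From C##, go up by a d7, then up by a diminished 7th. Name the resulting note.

A diminished seventh up from C## is B (letter B, 9 semitones up).
A diminished seventh up from B is Ab (letter A, 9 semitones up).

Ab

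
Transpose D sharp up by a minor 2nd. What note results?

D up a major second is E, so the target letter is E.
From D#, a minor second is 1 semitone up: E.

E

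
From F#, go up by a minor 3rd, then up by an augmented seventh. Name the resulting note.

A minor third up from F# is A (letter A, 3 semitones up).
An augmented seventh up from A is G## (letter G, 12 semitones up).

G##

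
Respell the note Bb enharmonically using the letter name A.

A#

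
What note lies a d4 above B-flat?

B up a perfect fourth is E, so the target letter is E.
From Bb, a diminished fourth is 4 semitones up: Ebb.

Ebb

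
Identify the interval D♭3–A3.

Counting letters D–E–F–G–A gives a fifth.
Db→A = 8 semitones, 1 wider than the perfect fifth (7), so augmented.

augmented fifth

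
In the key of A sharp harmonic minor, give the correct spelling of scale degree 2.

B#

Degree 2 takes the letter 1 step above A, which is B.
In harmonic minor, degree 2 sits 2 semitones above the tonic. A# + 2 semitones is pitch class 0, spelled on B as B#.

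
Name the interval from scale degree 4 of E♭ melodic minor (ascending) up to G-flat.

Scale degree 4 of Eb melodic minor (ascending) is Ab.
Ab up to Gb: letters A→G make it a seventh; 10 semitones makes it minor.

minor seventh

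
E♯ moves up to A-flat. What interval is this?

doubly diminished fourth

Counting letters E–F–G–A gives a fourth.
E#→Ab = 3 semitones, 2 narrower than the perfect fourth (5), so doubly diminished.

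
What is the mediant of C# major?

E#

The C# major scale runs C# D# E# F# G# A# B#.
Degree 3 is E#.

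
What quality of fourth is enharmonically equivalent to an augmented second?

doubly diminished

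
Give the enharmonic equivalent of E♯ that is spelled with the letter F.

F

E# is pitch class 5. The letter F alone is pitch class 5.
Pitch class 5 on F needs no accidental: F.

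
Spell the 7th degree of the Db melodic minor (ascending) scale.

C

The Db melodic minor (ascending) scale runs Db Eb Fb Gb Ab Bb C.
Degree 7 is C.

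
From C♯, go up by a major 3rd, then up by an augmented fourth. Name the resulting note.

A major third up from C# is E# (letter E, 4 semitones up).
An augmented fourth up from E# is A## (letter A, 6 semitones up).

A##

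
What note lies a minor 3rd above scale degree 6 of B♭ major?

Bb

Scale degree 6 of Bb major is G.
A minor third (3 semitones) above G lands on the letter B, giving Bb.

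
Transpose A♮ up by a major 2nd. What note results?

B

A second above A lands on the letter B.
A major second spans 2 semitones, so A moves to pitch class 11. On the letter B that is B.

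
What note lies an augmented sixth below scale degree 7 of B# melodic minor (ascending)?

Scale degree 7 of B# melodic minor (ascending) is A##.
An augmented sixth (10 semitones) below A## lands on the letter C, giving C#.

C#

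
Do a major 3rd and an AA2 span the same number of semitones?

Yes

A major third spans 4 semitones; a doubly augmented second spans 4.
They are enharmonically equivalent.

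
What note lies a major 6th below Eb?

Gb

E down a major sixth is G, so the target letter is G.
From Eb, a major sixth is 9 semitones down: Gb.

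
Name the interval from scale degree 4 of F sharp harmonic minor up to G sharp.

major sixth

Scale degree 4 of F# harmonic minor is B.
B up to G#: letters B→G make it a sixth; 9 semitones makes it major.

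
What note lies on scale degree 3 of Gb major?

Degree 3 takes the letter 2 steps above G, which is B.
In major, degree 3 sits 4 semitones above the tonic. Gb + 4 semitones is pitch class 10, spelled on B as Bb.

Bb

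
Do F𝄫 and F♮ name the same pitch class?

Fbb is pitch class 3; F is pitch class 5.
The pitch classes differ (3 vs. 5), so they are not enharmonic equivalents.

No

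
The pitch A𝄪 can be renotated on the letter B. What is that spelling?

Plain B sits at the same pitch as A##, so on the letter B the same pitch needs a natural: B.

B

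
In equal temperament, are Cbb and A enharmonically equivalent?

No

Cbb is pitch class 10; A is pitch class 9.
The pitch classes differ (10 vs. 9), so they are not enharmonic equivalents.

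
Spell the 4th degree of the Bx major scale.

E##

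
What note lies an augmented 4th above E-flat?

A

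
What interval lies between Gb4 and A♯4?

The letter names run G→A, a span of 1 letter step, so the interval is some kind of second.
Gb to A# is 4 semitones. A major second is 2, so 4 makes it doubly augmented.

doubly augmented second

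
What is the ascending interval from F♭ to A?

augmented third

The letter names run F→A, a span of 2 letter steps, so the interval is some kind of third.
Fb to A is 5 semitones. A major third is 4, so 5 makes it augmented.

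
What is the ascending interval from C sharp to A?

minor sixth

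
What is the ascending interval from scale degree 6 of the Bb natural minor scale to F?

Scale degree 6 of Bb natural minor is Gb.
Gb up to F: letters G→F make it a seventh; 11 semitones makes it major.

major seventh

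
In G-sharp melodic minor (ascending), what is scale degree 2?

Degree 2 takes the letter 1 step above G, which is A.
In melodic minor (ascending), degree 2 sits 2 semitones above the tonic. G# + 2 semitones is pitch class 10, spelled on A as A#.

A#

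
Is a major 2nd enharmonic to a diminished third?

A major second spans 2 semitones; a diminished third spans 2.
They are enharmonically equivalent.

Yes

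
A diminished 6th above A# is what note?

A up a major sixth is F#, so the target letter is F.
From A#, a diminished sixth is 7 semitones up: F.

F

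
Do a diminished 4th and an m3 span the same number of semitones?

A diminished fourth spans 4 semitones; a minor third spans 3.
The spans differ, so they are not enharmonic equivalents.

No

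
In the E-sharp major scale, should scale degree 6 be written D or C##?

C##

Each scale degree takes a distinct letter name. Degree 6 of a scale on E must use the letter C.
C## and D are enharmonically the same pitch, but only C## uses the letter C, so it is the correct spelling here.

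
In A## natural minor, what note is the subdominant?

D##

Degree 4 takes the letter 3 steps above A, which is D.
In natural minor, degree 4 sits 5 semitones above the tonic. A## + 5 semitones is pitch class 4, spelled on D as D##.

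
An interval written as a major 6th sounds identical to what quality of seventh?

A major sixth spans 9 semitones.
A seventh spanning 9 semitones is diminished (the major seventh is 11).

diminished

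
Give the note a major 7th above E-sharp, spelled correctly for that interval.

D##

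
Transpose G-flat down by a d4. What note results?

D

A fourth below G lands on the letter D.
A diminished fourth spans 4 semitones, so Gb moves to pitch class 2. On the letter D that is D.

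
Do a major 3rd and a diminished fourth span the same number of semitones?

Yes

A major third spans 4 semitones; a diminished fourth spans 4.
They are enharmonically equivalent.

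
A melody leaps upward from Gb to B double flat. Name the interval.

minor third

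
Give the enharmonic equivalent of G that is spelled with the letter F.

G is pitch class 7. The letter F alone is pitch class 5.
To reach pitch class 7 from F requires an offset of +2 semitones, i.e. double sharp: F##.

F##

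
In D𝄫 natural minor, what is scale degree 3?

Fbb

Degree 3 takes the letter 2 steps above D, which is F.
In natural minor, degree 3 sits 3 semitones above the tonic. Dbb + 3 semitones is pitch class 3, spelled on F as Fbb.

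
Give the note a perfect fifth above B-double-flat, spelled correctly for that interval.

Fb

B up a perfect fifth is F#, so the target letter is F.
From Bbb, a perfect fifth is 7 semitones up: Fb.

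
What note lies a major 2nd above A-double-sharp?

B##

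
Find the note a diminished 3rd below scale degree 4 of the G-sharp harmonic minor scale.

Scale degree 4 of G# harmonic minor is C#.
A diminished third (2 semitones) below C# lands on the letter A, giving A##.

A##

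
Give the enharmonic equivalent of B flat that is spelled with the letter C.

Cbb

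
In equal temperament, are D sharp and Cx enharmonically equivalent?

No

Two spellings are enharmonically equivalent only if they share a pitch class.
Here D# → 3, C## → 2; 2 ≠ 3, so they are not.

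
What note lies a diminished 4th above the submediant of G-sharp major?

A

The submediant of G# major is E#.
A diminished fourth (4 semitones) above E# lands on the letter A, giving A.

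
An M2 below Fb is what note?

Ebb

A second below F lands on the letter E.
A major second spans 2 semitones, so Fb moves to pitch class 2. On the letter E that is Ebb.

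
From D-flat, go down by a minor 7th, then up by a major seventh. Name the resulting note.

A minor seventh down from Db is Eb (letter E, 10 semitones down).
A major seventh up from Eb is D (letter D, 11 semitones up).

D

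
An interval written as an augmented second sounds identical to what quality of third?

An augmented second spans 3 semitones.
A third spanning 3 semitones is minor (the major third is 4).

minor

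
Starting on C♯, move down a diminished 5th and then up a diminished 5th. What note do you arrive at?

A diminished fifth down from C# is F## (letter F, 6 semitones down).
A diminished fifth up from F## is C# (letter C, 6 semitones up).

C#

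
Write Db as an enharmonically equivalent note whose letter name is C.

C#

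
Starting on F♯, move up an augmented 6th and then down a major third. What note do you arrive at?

B#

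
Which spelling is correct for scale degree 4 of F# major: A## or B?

B

Each scale degree takes a distinct letter name. Degree 4 of a scale on F must use the letter B.
B and A## are enharmonically the same pitch, but only B uses the letter B, so it is the correct spelling here.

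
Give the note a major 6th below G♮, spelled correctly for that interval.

Bb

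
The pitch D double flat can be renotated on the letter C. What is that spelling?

C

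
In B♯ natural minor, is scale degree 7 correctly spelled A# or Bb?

A#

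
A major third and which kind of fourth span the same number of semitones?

A major third spans 4 semitones.
A fourth spanning 4 semitones is diminished (the perfect fourth is 5).

diminished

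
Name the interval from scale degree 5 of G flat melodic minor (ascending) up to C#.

Scale degree 5 of Gb melodic minor (ascending) is Db.
Db up to C#: letters D→C make it a seventh; 12 semitones makes it augmented.

augmented seventh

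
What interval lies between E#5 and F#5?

The letter names run E→F, a span of 1 letter step, so the interval is some kind of second.
E# to F# is 1 semitone. A major second is 2, so 1 makes it minor.

minor second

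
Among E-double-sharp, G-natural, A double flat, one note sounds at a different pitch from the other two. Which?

E##

In 12-tone equal temperament, enharmonic equivalents share a pitch class. E## is pitch class 6; G is pitch class 7; Abb is pitch class 7.
G and Abb share pitch class 7, while E## is pitch class 6.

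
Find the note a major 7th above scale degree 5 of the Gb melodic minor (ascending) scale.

Scale degree 5 of Gb melodic minor (ascending) is Db.
A major seventh (11 semitones) above Db lands on the letter C, giving C.

C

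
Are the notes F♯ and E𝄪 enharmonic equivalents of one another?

Yes

F# is pitch class 6; E## is pitch class 6.
All spellings map to pitch class 6, so they are enharmonically equivalent.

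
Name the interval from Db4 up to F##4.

Counting letters D–E–F gives a third.
Db→F## = 6 semitones, 2 wider than the major third (4), so doubly augmented.

doubly augmented third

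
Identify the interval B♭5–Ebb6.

diminished fourth

Counting letters B–C–D–E gives a fourth.
Bb→Ebb = 4 semitones, 1 narrower than the perfect fourth (5), so diminished.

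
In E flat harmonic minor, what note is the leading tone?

D

Degree 7 takes the letter 6 steps above E, which is D.
In harmonic minor, degree 7 sits 11 semitones above the tonic. Eb + 11 semitones is pitch class 2, spelled on D as D.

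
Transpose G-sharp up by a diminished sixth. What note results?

Eb

G up a major sixth is E, so the target letter is E.
From G#, a diminished sixth is 7 semitones up: Eb.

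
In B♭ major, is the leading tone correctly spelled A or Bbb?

A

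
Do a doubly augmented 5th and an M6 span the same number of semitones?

A doubly augmented fifth spans 9 semitones; a major sixth spans 9.
They are enharmonically equivalent.

Yes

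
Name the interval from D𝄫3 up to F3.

Counting letters D–E–F gives a third.
Dbb→F = 5 semitones, 1 wider than the major third (4), so augmented.

augmented third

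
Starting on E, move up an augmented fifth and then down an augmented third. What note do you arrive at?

An augmented fifth up from E is B# (letter B, 8 semitones up).
An augmented third down from B# is G (letter G, 5 semitones down).

G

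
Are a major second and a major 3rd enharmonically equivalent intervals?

No

A major second spans 2 semitones; a major third spans 4.
The spans differ, so they are not enharmonic equivalents.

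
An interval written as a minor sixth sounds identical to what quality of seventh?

doubly diminished

A minor sixth spans 8 semitones.
A seventh spanning 8 semitones is doubly diminished (the major seventh is 11).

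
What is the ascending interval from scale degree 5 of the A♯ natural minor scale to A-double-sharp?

augmented fourth

Scale degree 5 of A# natural minor is E#.
E# up to A##: letters E→A make it a fourth; 6 semitones makes it augmented.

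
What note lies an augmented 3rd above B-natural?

A third above B lands on the letter D.
An augmented third spans 5 semitones, so B moves to pitch class 4. On the letter D that is D##.

D##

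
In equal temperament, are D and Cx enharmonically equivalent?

D is pitch class 2; C## is pitch class 2.
All spellings map to pitch class 2, so they are enharmonically equivalent.

Yes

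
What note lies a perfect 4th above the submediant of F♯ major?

G#

The submediant of F# major is D#.
A perfect fourth (5 semitones) above D# lands on the letter G, giving G#.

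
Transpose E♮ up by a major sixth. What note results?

C#

E up a major sixth is C#, so the target letter is C.
From E, a major sixth is 9 semitones up: C#.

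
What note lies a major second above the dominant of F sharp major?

The dominant of F# major is C#.
A major second (2 semitones) above C# lands on the letter D, giving D#.

D#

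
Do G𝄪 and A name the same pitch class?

Yes

G## = pitch class 9 and A = pitch class 9 — the same pitch class, so they are enharmonic equivalents.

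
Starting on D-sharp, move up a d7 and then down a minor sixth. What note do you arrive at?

E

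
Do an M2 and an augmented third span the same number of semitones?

No

A major second spans 2 semitones; an augmented third spans 5.
The spans differ, so they are not enharmonic equivalents.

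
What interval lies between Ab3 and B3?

augmented second

The letter names run A→B, a span of 1 letter step, so the interval is some kind of second.
Ab to B is 3 semitones. A major second is 2, so 3 makes it augmented.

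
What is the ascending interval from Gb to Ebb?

Counting letters G–A–B–C–D–E gives a sixth.
Gb→Ebb = 8 semitones, 1 narrower than the major sixth (9), so minor.

minor sixth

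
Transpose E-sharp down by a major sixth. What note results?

G#

A sixth below E lands on the letter G.
A major sixth spans 9 semitones, so E# moves to pitch class 8. On the letter G that is G#.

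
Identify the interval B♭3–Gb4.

minor sixth

The letter names run B→G, a span of 5 letter steps, so the interval is some kind of sixth.
Bb to Gb is 8 semitones. A major sixth is 9, so 8 makes it minor.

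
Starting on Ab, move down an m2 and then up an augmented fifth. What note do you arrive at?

A minor second down from Ab is G (letter G, 1 semitone down).
An augmented fifth up from G is D# (letter D, 8 semitones up).

D#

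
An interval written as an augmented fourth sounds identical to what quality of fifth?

An augmented fourth spans 6 semitones.
A fifth spanning 6 semitones is diminished (the perfect fifth is 7).

diminished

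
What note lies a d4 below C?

A fourth below C lands on the letter G.
A diminished fourth spans 4 semitones, so C moves to pitch class 8. On the letter G that is G#.

G#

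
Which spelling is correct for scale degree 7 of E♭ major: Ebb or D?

D

Each scale degree takes a distinct letter name. Degree 7 of a scale on E must use the letter D.
D and Ebb are enharmonically the same pitch, but only D uses the letter D, so it is the correct spelling here.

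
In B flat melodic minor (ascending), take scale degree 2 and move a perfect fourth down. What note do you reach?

G

Scale degree 2 of Bb melodic minor (ascending) is C.
A perfect fourth (5 semitones) below C lands on the letter G, giving G.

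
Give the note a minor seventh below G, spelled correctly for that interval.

G down a major seventh is Ab, so the target letter is A.
From G, a minor seventh is 10 semitones down: A.

A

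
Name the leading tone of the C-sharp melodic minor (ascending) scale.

The C# melodic minor (ascending) scale runs C# D# E F# G# A# B#.
Degree 7 is B#.

B#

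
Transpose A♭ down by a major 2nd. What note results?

Gb

A second below A lands on the letter G.
A major second spans 2 semitones, so Ab moves to pitch class 6. On the letter G that is Gb.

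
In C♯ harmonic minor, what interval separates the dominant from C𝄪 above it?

The dominant of C# harmonic minor is G#.
G# up to C##: letters G→C make it a fourth; 6 semitones makes it augmented.

augmented fourth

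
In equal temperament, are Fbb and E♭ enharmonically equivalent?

Yes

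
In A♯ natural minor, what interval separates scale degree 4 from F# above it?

minor third

Scale degree 4 of A# natural minor is D#.
D# up to F#: letters D→F make it a third; 3 semitones makes it minor.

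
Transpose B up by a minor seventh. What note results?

B up a major seventh is A#, so the target letter is A.
From B, a minor seventh is 10 semitones up: A.

A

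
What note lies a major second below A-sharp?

A down a major second is G, so the target letter is G.
From A#, a major second is 2 semitones down: G#.

G#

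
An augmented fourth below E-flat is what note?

A fourth below E lands on the letter B.
An augmented fourth spans 6 semitones, so Eb moves to pitch class 9. On the letter B that is Bbb.

Bbb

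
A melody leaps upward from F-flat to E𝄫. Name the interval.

Counting letters F–G–A–B–C–D–E gives a seventh.
Fb→Ebb = 10 semitones, 1 narrower than the major seventh (11), so minor.

minor seventh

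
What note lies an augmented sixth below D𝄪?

F#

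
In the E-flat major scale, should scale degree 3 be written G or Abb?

G

Each scale degree takes a distinct letter name. Degree 3 of a scale on E must use the letter G.
G and Abb are enharmonically the same pitch, but only G uses the letter G, so it is the correct spelling here.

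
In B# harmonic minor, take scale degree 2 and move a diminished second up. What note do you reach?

Scale degree 2 of B# harmonic minor is C##.
A diminished second (0 semitones) above C## lands on the letter D, giving D.

D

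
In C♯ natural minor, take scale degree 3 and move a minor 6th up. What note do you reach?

Scale degree 3 of C# natural minor is E.
A minor sixth (8 semitones) above E lands on the letter C, giving C.

C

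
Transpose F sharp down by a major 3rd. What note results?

D

A third below F lands on the letter D.
A major third spans 4 semitones, so F# moves to pitch class 2. On the letter D that is D.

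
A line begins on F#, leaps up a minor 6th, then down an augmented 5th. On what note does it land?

A minor sixth up from F# is D (letter D, 8 semitones up).
An augmented fifth down from D is Gb (letter G, 8 semitones down).

Gb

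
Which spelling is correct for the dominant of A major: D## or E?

E

Each scale degree takes a distinct letter name. Degree 5 of a scale on A must use the letter E.
E and D## are enharmonically the same pitch, but only E uses the letter E, so it is the correct spelling here.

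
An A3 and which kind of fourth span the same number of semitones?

perfect

An augmented third spans 5 semitones.
A fourth spanning 5 semitones is perfect (the perfect fourth is 5).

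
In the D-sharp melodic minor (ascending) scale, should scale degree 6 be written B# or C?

Each scale degree takes a distinct letter name. Degree 6 of a scale on D must use the letter B.
B# and C are enharmonically the same pitch, but only B# uses the letter B, so it is the correct spelling here.

B#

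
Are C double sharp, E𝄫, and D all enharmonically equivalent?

Yes

C## is pitch class 2; Ebb is pitch class 2; D is pitch class 2.
All spellings map to pitch class 2, so they are enharmonically equivalent.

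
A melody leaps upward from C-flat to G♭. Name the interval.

perfect fifth

The letter names run C→G, a span of 4 letter steps, so the interval is some kind of fifth.
Cb to Gb is 7 semitones. A perfect fifth is 7, so 7 makes it perfect.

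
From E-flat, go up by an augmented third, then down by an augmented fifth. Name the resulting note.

C

An augmented third up from Eb is G# (letter G, 5 semitones up).
An augmented fifth down from G# is C (letter C, 8 semitones down).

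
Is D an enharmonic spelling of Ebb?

Yes

D is pitch class 2; Ebb is pitch class 2.
All spellings map to pitch class 2, so they are enharmonically equivalent.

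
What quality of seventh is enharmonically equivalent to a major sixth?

A major sixth spans 9 semitones.
A seventh spanning 9 semitones is diminished (the major seventh is 11).

diminished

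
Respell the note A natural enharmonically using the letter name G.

A is pitch class 9. The letter G alone is pitch class 7.
To reach pitch class 9 from G requires an offset of +2 semitones, i.e. double sharp: G##.

G##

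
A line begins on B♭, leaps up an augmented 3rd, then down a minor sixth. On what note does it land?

An augmented third up from Bb is D# (letter D, 5 semitones up).
A minor sixth down from D# is F## (letter F, 8 semitones down).

F##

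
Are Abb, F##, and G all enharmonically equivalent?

Yes

Abb is pitch class 7; F## is pitch class 7; G is pitch class 7.
All spellings map to pitch class 7, so they are enharmonically equivalent.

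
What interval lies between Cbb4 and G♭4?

augmented fifth

Counting letters C–D–E–F–G gives a fifth.
Cbb→Gb = 8 semitones, 1 wider than the perfect fifth (7), so augmented.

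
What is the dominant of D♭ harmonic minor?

Ab

Degree 5 takes the letter 4 steps above D, which is A.
In harmonic minor, degree 5 sits 7 semitones above the tonic. Db + 7 semitones is pitch class 8, spelled on A as Ab.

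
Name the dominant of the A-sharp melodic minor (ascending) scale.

The A# melodic minor (ascending) scale runs A# B# C# D# E# F## G##.
Degree 5 is E#.

E#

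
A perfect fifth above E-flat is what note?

E up a perfect fifth is B, so the target letter is B.
From Eb, a perfect fifth is 7 semitones up: Bb.

Bb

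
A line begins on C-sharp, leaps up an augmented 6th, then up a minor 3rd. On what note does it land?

C##

An augmented sixth up from C# is A## (letter A, 10 semitones up).
A minor third up from A## is C## (letter C, 3 semitones up).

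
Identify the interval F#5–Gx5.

augmented second

The letter names run F→G, a span of 1 letter step, so the interval is some kind of second.
F# to G## is 3 semitones. A major second is 2, so 3 makes it augmented.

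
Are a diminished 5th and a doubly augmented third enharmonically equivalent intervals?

Yes

A diminished fifth spans 6 semitones; a doubly augmented third spans 6.
They are enharmonically equivalent.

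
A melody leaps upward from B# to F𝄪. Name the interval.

The letter names run B→F, a span of 4 letter steps, so the interval is some kind of fifth.
B# to F## is 7 semitones. A perfect fifth is 7, so 7 makes it perfect.

perfect fifth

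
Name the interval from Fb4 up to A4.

Counting letters F–G–A gives a third.
Fb→A = 5 semitones, 1 wider than the major third (4), so augmented.

augmented third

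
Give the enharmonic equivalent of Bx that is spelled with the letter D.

Db

B## is pitch class 1. The letter D alone is pitch class 2.
To reach pitch class 1 from D requires an offset of -1 semitone, i.e. flat: Db.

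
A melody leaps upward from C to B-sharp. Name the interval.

augmented seventh

Counting letters C–D–E–F–G–A–B gives a seventh.
C→B# = 12 semitones, 1 wider than the major seventh (11), so augmented.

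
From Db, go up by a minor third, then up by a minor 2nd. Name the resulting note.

A minor third up from Db is Fb (letter F, 3 semitones up).
A minor second up from Fb is Gbb (letter G, 1 semitone up).

Gbb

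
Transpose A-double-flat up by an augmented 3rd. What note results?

C

A third above A lands on the letter C.
An augmented third spans 5 semitones, so Abb moves to pitch class 0. On the letter C that is C.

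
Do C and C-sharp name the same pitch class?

No

C is pitch class 0; C# is pitch class 1.
The pitch classes differ (0 vs. 1), so they are not enharmonic equivalents.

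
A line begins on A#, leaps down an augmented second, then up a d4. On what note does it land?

Cb

An augmented second down from A# is G (letter G, 3 semitones down).
A diminished fourth up from G is Cb (letter C, 4 semitones up).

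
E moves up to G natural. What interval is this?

minor third

The letter names run E→G, a span of 2 letter steps, so the interval is some kind of third.
E to G is 3 semitones. A major third is 4, so 3 makes it minor.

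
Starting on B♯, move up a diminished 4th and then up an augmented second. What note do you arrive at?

A diminished fourth up from B# is E (letter E, 4 semitones up).
An augmented second up from E is F## (letter F, 3 semitones up).

F##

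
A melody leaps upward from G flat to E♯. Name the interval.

doubly augmented sixth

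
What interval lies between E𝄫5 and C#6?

doubly augmented sixth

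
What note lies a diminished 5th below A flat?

D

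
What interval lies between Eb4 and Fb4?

The letter names run E→F, a span of 1 letter step, so the interval is some kind of second.
Eb to Fb is 1 semitone. A major second is 2, so 1 makes it minor.

minor second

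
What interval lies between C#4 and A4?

minor sixth

Counting letters C–D–E–F–G–A gives a sixth.
C#→A = 8 semitones, 1 narrower than the major sixth (9), so minor.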